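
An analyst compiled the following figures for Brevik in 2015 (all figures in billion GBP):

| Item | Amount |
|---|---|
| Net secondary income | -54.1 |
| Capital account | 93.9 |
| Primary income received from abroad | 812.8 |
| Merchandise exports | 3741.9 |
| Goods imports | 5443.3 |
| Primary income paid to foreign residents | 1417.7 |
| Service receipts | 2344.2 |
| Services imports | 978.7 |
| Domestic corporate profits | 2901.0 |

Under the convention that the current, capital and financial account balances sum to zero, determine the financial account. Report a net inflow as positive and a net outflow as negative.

901.0

Goods balance = 3741.9 - 5443.3 = -1701.4
Services balance = 2344.2 - 978.7 = 1365.5
Trade balance (goods + services) = -1701.4 + 1365.5 = -335.9
Net primary income = 812.8 - 1417.7 = -604.9
Net secondary income = -54.1
Current account = -335.9 + (-604.9) + (-54.1) = -994.9
Financial account = -(-994.9 + 93.9) = 901.0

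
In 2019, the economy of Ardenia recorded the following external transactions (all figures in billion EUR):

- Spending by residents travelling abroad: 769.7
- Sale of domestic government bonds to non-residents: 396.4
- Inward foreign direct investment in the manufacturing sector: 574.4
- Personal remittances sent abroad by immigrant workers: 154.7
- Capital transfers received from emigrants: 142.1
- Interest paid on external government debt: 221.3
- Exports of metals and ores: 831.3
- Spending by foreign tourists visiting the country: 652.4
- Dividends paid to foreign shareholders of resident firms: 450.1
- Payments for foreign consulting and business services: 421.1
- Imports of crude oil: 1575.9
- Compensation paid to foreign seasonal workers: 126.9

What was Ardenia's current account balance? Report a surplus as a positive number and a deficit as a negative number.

-2236.0

Goods: 831.3 - 1575.9 = -744.6
Services: 652.4 - 769.7 - 421.1 = -538.4
Primary income: -450.1 - 221.3 - 126.9 = -798.3
Secondary income: -154.7
Current account = (-744.6) + (-538.4) + (-798.3) + (-154.7) = -2236.0
(Excluded from the current account — financial account: sale of domestic government bonds to non-residents 396.4, inward foreign direct investment in the manufacturing sector 574.4; capital account: capital transfers received from emigrants 142.1.)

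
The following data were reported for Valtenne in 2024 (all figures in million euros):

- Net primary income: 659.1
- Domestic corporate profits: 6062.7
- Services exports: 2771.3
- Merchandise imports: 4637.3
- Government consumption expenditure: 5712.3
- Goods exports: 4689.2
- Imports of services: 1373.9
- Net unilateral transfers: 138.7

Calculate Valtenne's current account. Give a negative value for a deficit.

2247.1

Goods balance = 4689.2 - 4637.3 = 51.9
Services balance = 2771.3 - 1373.9 = 1397.4
Trade balance (goods + services) = 51.9 + 1397.4 = 1449.3
Net primary income = 659.1
Net secondary income = 138.7
Current account = 1449.3 + 659.1 + 138.7 = 2247.1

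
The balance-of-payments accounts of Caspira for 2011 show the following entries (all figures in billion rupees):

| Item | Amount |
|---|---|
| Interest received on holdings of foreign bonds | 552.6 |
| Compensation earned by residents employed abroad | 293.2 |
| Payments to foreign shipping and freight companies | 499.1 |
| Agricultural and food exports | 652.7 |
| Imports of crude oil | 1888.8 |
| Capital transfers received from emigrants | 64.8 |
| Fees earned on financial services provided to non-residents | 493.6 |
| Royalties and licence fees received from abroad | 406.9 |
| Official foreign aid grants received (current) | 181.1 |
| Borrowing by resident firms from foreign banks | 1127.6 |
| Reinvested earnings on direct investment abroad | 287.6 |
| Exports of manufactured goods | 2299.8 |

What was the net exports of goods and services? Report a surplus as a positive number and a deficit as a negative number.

1465.1

Goods: 2299.8 + 652.7 - 1888.8 = 1063.7
Services: 493.6 - 499.1 + 406.9 = 401.4
Trade balance = 1063.7 + 401.4 = 1465.1
(Excluded from the trade balance — primary income: interest received on holdings of foreign bonds 552.6, compensation earned by residents employed abroad 293.2, reinvested earnings on direct investment abroad 287.6; capital account: capital transfers received from emigrants 64.8; secondary income: official foreign aid grants received (current) 181.1; financial account: borrowing by resident firms from foreign banks 1127.6.)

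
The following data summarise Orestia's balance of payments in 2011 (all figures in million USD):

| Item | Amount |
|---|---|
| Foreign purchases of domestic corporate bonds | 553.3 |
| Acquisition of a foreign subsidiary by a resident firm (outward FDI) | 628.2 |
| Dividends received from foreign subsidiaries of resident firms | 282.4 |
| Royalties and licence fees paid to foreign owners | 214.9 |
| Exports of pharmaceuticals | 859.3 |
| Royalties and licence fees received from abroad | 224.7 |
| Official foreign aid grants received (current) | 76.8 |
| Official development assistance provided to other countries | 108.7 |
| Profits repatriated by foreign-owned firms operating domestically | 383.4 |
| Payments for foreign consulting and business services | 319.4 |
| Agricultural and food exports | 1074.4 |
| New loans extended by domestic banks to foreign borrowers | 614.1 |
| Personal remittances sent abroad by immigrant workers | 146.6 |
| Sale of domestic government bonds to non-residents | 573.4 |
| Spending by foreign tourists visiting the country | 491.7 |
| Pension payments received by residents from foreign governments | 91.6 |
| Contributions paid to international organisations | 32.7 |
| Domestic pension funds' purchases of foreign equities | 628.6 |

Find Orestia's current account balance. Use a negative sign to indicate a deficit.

Goods: 859.3 + 1074.4 = 1933.7
Services: 491.7 + 224.7 - 319.4 - 214.9 = 182.1
Primary income: -383.4 + 282.4 = -101.0
Secondary income: 76.8 - 146.6 - 32.7 + 91.6 - 108.7 = -119.6
Current account = 1933.7 + 182.1 + (-101.0) + (-119.6) = 1895.2
(Excluded from the current account — financial account: foreign purchases of domestic corporate bonds 553.3, acquisition of a foreign subsidiary by a resident firm (outward FDI) 628.2, new loans extended by domestic banks to foreign borrowers 614.1, sale of domestic government bonds to non-residents 573.4, domestic pension funds' purchases of foreign equities 628.6.)

1895.2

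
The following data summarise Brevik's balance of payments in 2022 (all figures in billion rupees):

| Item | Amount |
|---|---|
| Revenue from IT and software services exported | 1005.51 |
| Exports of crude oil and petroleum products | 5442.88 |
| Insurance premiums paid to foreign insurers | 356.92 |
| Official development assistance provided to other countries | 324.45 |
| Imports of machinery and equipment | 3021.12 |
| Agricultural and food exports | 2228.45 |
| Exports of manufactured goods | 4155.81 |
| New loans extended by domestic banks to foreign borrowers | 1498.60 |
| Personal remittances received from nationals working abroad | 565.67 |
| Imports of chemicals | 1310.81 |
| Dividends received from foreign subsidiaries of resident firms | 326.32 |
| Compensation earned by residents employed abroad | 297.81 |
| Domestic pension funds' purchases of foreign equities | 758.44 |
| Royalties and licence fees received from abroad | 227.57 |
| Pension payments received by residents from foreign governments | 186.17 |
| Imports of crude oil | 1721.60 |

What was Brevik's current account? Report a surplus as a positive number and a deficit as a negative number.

Goods: 5442.88 - 1310.81 + 2228.45 - 1721.60 + 4155.81 - 3021.12 = 5773.61
Services: 1005.51 - 356.92 + 227.57 = 876.16
Primary income: 326.32 + 297.81 = 624.13
Secondary income: 565.67 + 186.17 - 324.45 = 427.39
Current account = 5773.61 + 876.16 + 624.13 + 427.39 = 7701.29
(Excluded from the current account — financial account: new loans extended by domestic banks to foreign borrowers 1498.60, domestic pension funds' purchases of foreign equities 758.44.)

7701.29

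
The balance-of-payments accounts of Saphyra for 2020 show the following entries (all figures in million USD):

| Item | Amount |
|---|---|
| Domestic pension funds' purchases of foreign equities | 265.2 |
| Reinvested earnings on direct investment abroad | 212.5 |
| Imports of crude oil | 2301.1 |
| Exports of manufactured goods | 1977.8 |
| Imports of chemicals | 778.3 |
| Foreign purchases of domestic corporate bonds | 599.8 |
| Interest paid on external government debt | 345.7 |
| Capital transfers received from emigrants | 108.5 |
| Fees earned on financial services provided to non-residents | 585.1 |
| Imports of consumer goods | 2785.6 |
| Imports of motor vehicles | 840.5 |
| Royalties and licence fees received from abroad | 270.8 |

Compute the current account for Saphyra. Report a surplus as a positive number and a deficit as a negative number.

Goods: -778.3 - 840.5 + 1977.8 - 2785.6 - 2301.1 = -4727.7
Services: 585.1 + 270.8 = 855.9
Primary income: 212.5 - 345.7 = -133.2
Current account = (-4727.7) + 855.9 + (-133.2) = -4005.0
(Excluded from the current account — financial account: domestic pension funds' purchases of foreign equities 265.2, foreign purchases of domestic corporate bonds 599.8; capital account: capital transfers received from emigrants 108.5.)

-4005.0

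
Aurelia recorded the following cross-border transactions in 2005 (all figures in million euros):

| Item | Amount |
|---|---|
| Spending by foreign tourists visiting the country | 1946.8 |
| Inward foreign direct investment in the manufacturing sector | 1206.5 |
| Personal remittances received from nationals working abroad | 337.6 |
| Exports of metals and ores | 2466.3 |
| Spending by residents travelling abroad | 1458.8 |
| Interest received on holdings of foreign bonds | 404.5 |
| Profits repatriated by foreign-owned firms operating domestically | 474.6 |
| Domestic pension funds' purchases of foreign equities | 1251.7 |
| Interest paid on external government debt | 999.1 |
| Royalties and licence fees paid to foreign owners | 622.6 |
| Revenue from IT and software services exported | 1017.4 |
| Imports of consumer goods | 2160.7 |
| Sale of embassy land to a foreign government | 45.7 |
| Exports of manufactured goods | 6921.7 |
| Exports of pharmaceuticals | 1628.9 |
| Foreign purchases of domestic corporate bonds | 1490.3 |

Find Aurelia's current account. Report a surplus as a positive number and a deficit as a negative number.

9007.4

Goods: -2160.7 + 2466.3 + 6921.7 + 1628.9 = 8856.2
Services: -622.6 + 1946.8 - 1458.8 + 1017.4 = 882.8
Primary income: -999.1 + 404.5 - 474.6 = -1069.2
Secondary income: 337.6
Current account = 8856.2 + 882.8 + (-1069.2) + 337.6 = 9007.4
(Excluded from the current account — financial account: inward foreign direct investment in the manufacturing sector 1206.5, domestic pension funds' purchases of foreign equities 1251.7, foreign purchases of domestic corporate bonds 1490.3; capital account: sale of embassy land to a foreign government 45.7.)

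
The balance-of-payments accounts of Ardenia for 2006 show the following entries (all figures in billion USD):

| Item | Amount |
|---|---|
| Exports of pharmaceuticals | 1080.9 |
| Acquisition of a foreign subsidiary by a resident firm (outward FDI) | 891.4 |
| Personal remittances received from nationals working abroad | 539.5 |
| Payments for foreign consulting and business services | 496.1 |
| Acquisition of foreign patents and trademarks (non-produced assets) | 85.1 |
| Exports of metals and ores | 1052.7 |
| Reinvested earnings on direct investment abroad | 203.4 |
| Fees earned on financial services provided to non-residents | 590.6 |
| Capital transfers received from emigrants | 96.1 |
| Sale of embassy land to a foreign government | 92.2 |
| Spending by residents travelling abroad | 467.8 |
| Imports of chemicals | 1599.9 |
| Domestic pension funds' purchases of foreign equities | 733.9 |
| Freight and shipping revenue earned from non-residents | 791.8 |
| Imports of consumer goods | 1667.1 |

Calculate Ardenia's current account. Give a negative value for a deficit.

Goods: 1052.7 - 1667.1 + 1080.9 - 1599.9 = -1133.4
Services: 590.6 - 467.8 - 496.1 + 791.8 = 418.5
Primary income: 203.4
Secondary income: 539.5
Current account = (-1133.4) + 418.5 + 203.4 + 539.5 = 28.0
(Excluded from the current account — financial account: acquisition of a foreign subsidiary by a resident firm (outward FDI) 891.4, domestic pension funds' purchases of foreign equities 733.9; capital account: acquisition of foreign patents and trademarks (non-produced assets) 85.1, capital transfers received from emigrants 96.1, sale of embassy land to a foreign government 92.2.)

28.0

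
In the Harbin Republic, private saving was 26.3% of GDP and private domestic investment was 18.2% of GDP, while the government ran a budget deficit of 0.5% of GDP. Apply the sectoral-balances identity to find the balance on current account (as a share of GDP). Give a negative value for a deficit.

7.6

By the sectoral-balances identity, CA = (S_private - I) + (T - G).
Private balance = 26.3 - 18.2 = 8.1
Government balance (T - G) = -0.5
CA = 8.1 + (-0.5) = 7.6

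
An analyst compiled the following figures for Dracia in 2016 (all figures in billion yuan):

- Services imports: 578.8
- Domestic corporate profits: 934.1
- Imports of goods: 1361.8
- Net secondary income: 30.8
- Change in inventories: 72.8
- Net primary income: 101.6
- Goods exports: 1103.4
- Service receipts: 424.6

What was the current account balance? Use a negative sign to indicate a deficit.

-280.2

Goods balance = 1103.4 - 1361.8 = -258.4
Services balance = 424.6 - 578.8 = -154.2
Trade balance (goods + services) = -258.4 + (-154.2) = -412.6
Net primary income = 101.6
Net secondary income = 30.8
Current account = -412.6 + 101.6 + 30.8 = -280.2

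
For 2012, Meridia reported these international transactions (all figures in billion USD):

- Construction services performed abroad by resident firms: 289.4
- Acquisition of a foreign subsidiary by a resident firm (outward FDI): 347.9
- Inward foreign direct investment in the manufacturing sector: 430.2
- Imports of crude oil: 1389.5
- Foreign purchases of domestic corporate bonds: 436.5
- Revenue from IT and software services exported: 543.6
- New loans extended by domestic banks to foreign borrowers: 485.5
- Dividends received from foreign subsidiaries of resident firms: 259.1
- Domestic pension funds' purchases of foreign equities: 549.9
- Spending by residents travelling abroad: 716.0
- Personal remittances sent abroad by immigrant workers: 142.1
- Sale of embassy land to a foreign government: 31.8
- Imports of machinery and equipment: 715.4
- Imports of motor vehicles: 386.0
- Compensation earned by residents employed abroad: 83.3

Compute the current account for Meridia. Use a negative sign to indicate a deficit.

Goods: -715.4 - 1389.5 - 386.0 = -2490.9
Services: 543.6 + 289.4 - 716.0 = 117.0
Primary income: 83.3 + 259.1 = 342.4
Secondary income: -142.1
Current account = (-2490.9) + 117.0 + 342.4 + (-142.1) = -2173.6
(Excluded from the current account — financial account: acquisition of a foreign subsidiary by a resident firm (outward FDI) 347.9, inward foreign direct investment in the manufacturing sector 430.2, foreign purchases of domestic corporate bonds 436.5, new loans extended by domestic banks to foreign borrowers 485.5, domestic pension funds' purchases of foreign equities 549.9; capital account: sale of embassy land to a foreign government 31.8.)

-2173.6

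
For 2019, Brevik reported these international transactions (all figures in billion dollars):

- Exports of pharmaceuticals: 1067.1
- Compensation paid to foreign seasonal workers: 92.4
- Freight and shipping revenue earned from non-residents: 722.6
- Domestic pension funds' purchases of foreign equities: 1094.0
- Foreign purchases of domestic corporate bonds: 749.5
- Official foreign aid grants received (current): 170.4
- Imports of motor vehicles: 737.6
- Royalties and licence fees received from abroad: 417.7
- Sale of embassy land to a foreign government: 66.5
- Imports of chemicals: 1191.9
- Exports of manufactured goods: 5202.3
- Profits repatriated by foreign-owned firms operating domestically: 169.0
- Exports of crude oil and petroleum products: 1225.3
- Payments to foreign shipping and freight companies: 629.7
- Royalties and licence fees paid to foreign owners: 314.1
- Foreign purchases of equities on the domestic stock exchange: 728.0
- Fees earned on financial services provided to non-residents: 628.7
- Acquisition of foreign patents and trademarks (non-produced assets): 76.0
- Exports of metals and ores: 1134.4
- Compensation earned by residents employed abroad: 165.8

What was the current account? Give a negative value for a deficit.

Goods: 1225.3 - 737.6 + 1134.4 + 1067.1 - 1191.9 + 5202.3 = 6699.6
Services: 417.7 + 722.6 - 629.7 + 628.7 - 314.1 = 825.2
Primary income: 165.8 - 92.4 - 169.0 = -95.6
Secondary income: 170.4
Current account = 6699.6 + 825.2 + (-95.6) + 170.4 = 7599.6
(Excluded from the current account — financial account: domestic pension funds' purchases of foreign equities 1094.0, foreign purchases of domestic corporate bonds 749.5, foreign purchases of equities on the domestic stock exchange 728.0; capital account: sale of embassy land to a foreign government 66.5, acquisition of foreign patents and trademarks (non-produced assets) 76.0.)

7599.6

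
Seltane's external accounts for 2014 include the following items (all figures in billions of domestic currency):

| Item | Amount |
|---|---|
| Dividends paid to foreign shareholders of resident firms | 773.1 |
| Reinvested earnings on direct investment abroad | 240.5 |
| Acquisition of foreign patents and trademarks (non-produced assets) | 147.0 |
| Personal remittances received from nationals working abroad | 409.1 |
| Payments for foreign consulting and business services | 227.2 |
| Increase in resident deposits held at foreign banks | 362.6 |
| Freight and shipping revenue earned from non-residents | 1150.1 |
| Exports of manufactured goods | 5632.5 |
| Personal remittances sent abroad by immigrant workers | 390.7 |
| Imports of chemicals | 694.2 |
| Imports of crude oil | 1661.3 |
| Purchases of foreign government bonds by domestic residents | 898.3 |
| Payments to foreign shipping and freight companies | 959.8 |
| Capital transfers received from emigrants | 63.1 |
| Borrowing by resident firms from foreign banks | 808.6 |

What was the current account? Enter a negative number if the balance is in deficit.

2725.9

Goods: 5632.5 - 694.2 - 1661.3 = 3277.0
Services: -227.2 + 1150.1 - 959.8 = -36.9
Primary income: 240.5 - 773.1 = -532.6
Secondary income: -390.7 + 409.1 = 18.4
Current account = 3277.0 + (-36.9) + (-532.6) + 18.4 = 2725.9
(Excluded from the current account — capital account: acquisition of foreign patents and trademarks (non-produced assets) 147.0, capital transfers received from emigrants 63.1; financial account: increase in resident deposits held at foreign banks 362.6, purchases of foreign government bonds by domestic residents 898.3, borrowing by resident firms from foreign banks 808.6.)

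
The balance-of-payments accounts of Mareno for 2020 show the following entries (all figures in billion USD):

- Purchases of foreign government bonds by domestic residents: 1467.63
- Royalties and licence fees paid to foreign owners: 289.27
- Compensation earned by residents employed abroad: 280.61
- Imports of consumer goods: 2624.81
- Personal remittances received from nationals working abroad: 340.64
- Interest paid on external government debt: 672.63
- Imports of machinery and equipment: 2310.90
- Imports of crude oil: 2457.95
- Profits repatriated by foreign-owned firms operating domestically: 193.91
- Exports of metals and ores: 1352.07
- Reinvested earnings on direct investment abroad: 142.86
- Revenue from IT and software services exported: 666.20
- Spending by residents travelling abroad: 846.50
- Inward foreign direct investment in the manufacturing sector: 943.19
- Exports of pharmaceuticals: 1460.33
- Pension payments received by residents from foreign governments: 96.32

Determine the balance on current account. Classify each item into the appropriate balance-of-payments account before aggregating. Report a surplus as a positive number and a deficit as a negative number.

Goods: -2457.95 + 1352.07 - 2310.90 + 1460.33 - 2624.81 = -4581.26
Services: -846.50 + 666.20 - 289.27 = -469.57
Primary income: -193.91 + 280.61 - 672.63 + 142.86 = -443.07
Secondary income: 96.32 + 340.64 = 436.96
Current account = (-4581.26) + (-469.57) + (-443.07) + 436.96 = -5056.94
(Excluded from the current account — financial account: purchases of foreign government bonds by domestic residents 1467.63, inward foreign direct investment in the manufacturing sector 943.19.)

-5056.94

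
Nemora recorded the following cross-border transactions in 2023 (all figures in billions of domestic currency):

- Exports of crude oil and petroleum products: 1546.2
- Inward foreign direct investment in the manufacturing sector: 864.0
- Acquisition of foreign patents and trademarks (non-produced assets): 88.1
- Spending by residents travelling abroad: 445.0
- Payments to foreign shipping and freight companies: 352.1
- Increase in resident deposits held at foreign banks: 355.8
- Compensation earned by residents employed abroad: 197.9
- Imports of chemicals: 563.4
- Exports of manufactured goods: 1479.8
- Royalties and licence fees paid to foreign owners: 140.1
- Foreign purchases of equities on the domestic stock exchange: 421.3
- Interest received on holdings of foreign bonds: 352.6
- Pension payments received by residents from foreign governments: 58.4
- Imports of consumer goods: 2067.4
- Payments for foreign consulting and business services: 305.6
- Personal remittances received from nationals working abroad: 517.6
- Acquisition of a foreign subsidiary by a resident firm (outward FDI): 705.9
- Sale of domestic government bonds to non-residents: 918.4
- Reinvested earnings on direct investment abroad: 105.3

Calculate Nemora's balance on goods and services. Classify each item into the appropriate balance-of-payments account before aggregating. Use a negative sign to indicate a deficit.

-847.6

Goods: -563.4 - 2067.4 + 1479.8 + 1546.2 = 395.2
Services: -445.0 - 305.6 - 352.1 - 140.1 = -1242.8
Trade balance = 395.2 + (-1242.8) = -847.6
(Excluded from the trade balance — financial account: inward foreign direct investment in the manufacturing sector 864.0, increase in resident deposits held at foreign banks 355.8, foreign purchases of equities on the domestic stock exchange 421.3, acquisition of a foreign subsidiary by a resident firm (outward FDI) 705.9, sale of domestic government bonds to non-residents 918.4; capital account: acquisition of foreign patents and trademarks (non-produced assets) 88.1; primary income: compensation earned by residents employed abroad 197.9, interest received on holdings of foreign bonds 352.6, reinvested earnings on direct investment abroad 105.3; secondary income: pension payments received by residents from foreign governments 58.4, personal remittances received from nationals working abroad 517.6.)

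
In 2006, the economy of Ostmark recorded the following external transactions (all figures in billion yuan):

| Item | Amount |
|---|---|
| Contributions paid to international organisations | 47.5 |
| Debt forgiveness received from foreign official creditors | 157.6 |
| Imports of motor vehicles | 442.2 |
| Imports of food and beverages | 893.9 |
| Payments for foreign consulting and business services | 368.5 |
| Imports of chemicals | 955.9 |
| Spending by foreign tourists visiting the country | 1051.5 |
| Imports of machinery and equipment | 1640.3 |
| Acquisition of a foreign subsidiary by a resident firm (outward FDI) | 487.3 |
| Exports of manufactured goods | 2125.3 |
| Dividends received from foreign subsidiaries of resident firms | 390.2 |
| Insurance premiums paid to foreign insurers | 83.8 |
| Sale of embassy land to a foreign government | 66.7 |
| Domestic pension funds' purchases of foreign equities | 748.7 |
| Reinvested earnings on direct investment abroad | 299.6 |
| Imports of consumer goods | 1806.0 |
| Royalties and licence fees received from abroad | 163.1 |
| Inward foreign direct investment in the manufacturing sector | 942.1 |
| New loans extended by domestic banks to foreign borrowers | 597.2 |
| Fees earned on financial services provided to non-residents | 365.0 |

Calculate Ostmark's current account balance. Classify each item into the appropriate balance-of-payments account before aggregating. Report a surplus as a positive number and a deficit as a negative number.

-1843.4

Goods: -1806.0 + 2125.3 - 1640.3 - 442.2 - 893.9 - 955.9 = -3613.0
Services: -83.8 + 365.0 + 163.1 - 368.5 + 1051.5 = 1127.3
Primary income: 299.6 + 390.2 = 689.8
Secondary income: -47.5
Current account = (-3613.0) + 1127.3 + 689.8 + (-47.5) = -1843.4
(Excluded from the current account — capital account: debt forgiveness received from foreign official creditors 157.6, sale of embassy land to a foreign government 66.7; financial account: acquisition of a foreign subsidiary by a resident firm (outward FDI) 487.3, domestic pension funds' purchases of foreign equities 748.7, inward foreign direct investment in the manufacturing sector 942.1, new loans extended by domestic banks to foreign borrowers 597.2.)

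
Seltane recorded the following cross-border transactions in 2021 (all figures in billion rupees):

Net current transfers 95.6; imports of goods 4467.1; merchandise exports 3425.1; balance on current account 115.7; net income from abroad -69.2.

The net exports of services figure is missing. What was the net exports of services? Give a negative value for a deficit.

Current account = goods balance + services balance + net primary income + net secondary income
Sum of the known components = -1015.6
Net exports of services = CA - (known components) = 115.7 - (-1015.6) = 1131.3

1131.3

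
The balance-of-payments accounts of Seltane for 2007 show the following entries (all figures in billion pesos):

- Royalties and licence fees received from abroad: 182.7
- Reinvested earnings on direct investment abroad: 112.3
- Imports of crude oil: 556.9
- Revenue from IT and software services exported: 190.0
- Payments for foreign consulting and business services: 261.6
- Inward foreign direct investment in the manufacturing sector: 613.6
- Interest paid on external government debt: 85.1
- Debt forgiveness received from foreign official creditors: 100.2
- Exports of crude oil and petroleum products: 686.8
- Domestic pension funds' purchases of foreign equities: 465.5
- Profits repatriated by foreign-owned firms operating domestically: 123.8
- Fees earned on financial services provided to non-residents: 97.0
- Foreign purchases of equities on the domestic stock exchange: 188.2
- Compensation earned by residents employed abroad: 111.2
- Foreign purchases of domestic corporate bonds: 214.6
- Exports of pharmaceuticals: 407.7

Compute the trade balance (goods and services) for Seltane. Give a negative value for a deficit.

Goods: 407.7 + 686.8 - 556.9 = 537.6
Services: 190.0 - 261.6 + 97.0 + 182.7 = 208.1
Trade balance = 537.6 + 208.1 = 745.7
(Excluded from the trade balance — primary income: reinvested earnings on direct investment abroad 112.3, interest paid on external government debt 85.1, profits repatriated by foreign-owned firms operating domestically 123.8, compensation earned by residents employed abroad 111.2; financial account: inward foreign direct investment in the manufacturing sector 613.6, domestic pension funds' purchases of foreign equities 465.5, foreign purchases of equities on the domestic stock exchange 188.2, foreign purchases of domestic corporate bonds 214.6; capital account: debt forgiveness received from foreign official creditors 100.2.)

745.7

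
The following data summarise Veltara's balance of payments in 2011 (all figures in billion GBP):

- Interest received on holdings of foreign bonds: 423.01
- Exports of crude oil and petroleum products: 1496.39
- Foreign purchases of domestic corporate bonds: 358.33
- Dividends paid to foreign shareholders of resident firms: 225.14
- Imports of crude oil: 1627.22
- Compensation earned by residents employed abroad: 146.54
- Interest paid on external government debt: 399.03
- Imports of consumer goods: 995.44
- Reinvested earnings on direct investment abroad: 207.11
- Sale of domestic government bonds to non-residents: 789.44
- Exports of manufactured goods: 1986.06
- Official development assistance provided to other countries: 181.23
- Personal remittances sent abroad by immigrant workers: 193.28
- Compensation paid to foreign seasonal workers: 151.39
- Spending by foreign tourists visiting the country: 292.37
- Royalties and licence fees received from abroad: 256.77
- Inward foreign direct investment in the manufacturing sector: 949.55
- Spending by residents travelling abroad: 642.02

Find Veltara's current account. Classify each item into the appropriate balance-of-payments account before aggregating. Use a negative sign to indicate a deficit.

393.50

Goods: -995.44 + 1986.06 + 1496.39 - 1627.22 = 859.79
Services: 292.37 - 642.02 + 256.77 = -92.88
Primary income: -151.39 - 225.14 + 146.54 + 423.01 + 207.11 - 399.03 = 1.10
Secondary income: -181.23 - 193.28 = -374.51
Current account = 859.79 + (-92.88) + 1.10 + (-374.51) = 393.50
(Excluded from the current account — financial account: foreign purchases of domestic corporate bonds 358.33, sale of domestic government bonds to non-residents 789.44, inward foreign direct investment in the manufacturing sector 949.55.)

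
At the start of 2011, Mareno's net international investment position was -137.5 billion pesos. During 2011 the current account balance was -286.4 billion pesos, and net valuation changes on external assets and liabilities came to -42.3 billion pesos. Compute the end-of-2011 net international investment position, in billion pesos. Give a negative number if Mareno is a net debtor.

-466.2

Change in NIIP = current account + net valuation change = -286.4 + (-42.3) = -328.7
End-of-year NIIP = -137.5 + (-328.7) = -466.2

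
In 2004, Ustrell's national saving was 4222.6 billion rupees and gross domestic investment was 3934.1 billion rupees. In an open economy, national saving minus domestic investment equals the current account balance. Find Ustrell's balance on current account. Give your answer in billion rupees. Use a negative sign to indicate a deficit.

S - I = CA (net lending to the rest of the world).
CA = S - I = 4222.6 - 3934.1 = 288.5

288.5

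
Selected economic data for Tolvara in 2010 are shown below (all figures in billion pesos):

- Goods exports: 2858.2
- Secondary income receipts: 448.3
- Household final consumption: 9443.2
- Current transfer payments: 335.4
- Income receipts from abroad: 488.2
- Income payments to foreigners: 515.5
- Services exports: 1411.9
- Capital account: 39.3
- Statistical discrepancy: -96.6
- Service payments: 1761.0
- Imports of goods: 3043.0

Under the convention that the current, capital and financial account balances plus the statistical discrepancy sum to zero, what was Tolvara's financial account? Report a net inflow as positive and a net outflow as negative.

Goods balance = 2858.2 - 3043.0 = -184.8
Services balance = 1411.9 - 1761.0 = -349.1
Trade balance (goods + services) = -184.8 + (-349.1) = -533.9
Net primary income = 488.2 - 515.5 = -27.3
Net secondary income = 448.3 - 335.4 = 112.9
Current account = -533.9 + (-27.3) + 112.9 = -448.3
Financial account = -(-448.3 + 39.3 + (-96.6)) = 505.6

505.6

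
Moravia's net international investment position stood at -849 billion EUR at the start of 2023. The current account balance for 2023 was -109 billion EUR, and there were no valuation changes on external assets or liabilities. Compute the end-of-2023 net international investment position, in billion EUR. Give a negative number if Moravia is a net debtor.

-958

With no valuation effects, change in NIIP = current account = -109
End-of-year NIIP = -849 + (-109) = -958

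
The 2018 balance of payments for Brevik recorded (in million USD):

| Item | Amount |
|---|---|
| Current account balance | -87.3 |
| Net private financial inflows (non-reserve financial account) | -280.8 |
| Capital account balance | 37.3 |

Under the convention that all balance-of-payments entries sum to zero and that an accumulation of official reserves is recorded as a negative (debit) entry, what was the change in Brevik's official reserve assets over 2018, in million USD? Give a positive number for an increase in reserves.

-330.8

Official reserve transactions balance = -((-87.3) + 37.3 + (-280.8)) = 330.8
An accumulation of reserves is recorded as a debit (negative entry), so the change in the stock of reserves is the negative of that balance.
Change in official reserves = -(330.8) = -330.8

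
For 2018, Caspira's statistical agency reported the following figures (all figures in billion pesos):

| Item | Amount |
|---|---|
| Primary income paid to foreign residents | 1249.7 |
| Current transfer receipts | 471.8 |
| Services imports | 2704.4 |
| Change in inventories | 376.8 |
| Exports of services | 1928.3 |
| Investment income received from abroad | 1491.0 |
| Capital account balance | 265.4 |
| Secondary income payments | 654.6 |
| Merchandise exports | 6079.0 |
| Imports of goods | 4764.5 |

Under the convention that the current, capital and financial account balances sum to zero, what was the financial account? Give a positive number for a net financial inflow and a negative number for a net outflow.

-862.3

Goods balance = 6079.0 - 4764.5 = 1314.5
Services balance = 1928.3 - 2704.4 = -776.1
Trade balance (goods + services) = 1314.5 + (-776.1) = 538.4
Net primary income = 1491.0 - 1249.7 = 241.3
Net secondary income = 471.8 - 654.6 = -182.8
Current account = 538.4 + 241.3 + (-182.8) = 596.9
Financial account = -(596.9 + 265.4) = -862.3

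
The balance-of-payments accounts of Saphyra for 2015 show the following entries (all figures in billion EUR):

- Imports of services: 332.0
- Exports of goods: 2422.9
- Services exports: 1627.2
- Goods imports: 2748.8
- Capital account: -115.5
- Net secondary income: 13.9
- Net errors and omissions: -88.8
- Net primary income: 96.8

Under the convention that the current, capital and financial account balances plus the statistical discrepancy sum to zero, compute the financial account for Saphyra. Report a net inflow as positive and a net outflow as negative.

Goods balance = 2422.9 - 2748.8 = -325.9
Services balance = 1627.2 - 332.0 = 1295.2
Trade balance (goods + services) = -325.9 + 1295.2 = 969.3
Net primary income = 96.8
Net secondary income = 13.9
Current account = 969.3 + 96.8 + 13.9 = 1080.0
Financial account = -(1080.0 + (-115.5) + (-88.8)) = -875.7

-875.7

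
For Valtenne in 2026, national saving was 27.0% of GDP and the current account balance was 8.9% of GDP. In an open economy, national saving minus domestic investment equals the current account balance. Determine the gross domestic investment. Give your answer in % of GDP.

I = S - CA = 27.0 - 8.9 = 18.1

18.1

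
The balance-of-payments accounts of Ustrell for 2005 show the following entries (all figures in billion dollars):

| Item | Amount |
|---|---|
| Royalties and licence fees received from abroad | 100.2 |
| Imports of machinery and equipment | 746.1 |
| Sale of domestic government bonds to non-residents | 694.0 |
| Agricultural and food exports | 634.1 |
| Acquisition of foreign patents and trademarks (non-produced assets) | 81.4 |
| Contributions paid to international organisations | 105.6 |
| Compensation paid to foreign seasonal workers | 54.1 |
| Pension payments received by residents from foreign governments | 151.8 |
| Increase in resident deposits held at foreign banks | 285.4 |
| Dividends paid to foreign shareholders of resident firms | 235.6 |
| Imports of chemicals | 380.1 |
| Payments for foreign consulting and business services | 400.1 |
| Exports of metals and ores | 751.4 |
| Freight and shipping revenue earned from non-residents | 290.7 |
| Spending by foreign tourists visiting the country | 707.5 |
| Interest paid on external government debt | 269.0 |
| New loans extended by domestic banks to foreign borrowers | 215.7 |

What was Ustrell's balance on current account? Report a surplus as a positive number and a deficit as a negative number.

445.1

Goods: 751.4 - 380.1 + 634.1 - 746.1 = 259.3
Services: 290.7 - 400.1 + 100.2 + 707.5 = 698.3
Primary income: -235.6 - 54.1 - 269.0 = -558.7
Secondary income: -105.6 + 151.8 = 46.2
Current account = 259.3 + 698.3 + (-558.7) + 46.2 = 445.1
(Excluded from the current account — financial account: sale of domestic government bonds to non-residents 694.0, increase in resident deposits held at foreign banks 285.4, new loans extended by domestic banks to foreign borrowers 215.7; capital account: acquisition of foreign patents and trademarks (non-produced assets) 81.4.)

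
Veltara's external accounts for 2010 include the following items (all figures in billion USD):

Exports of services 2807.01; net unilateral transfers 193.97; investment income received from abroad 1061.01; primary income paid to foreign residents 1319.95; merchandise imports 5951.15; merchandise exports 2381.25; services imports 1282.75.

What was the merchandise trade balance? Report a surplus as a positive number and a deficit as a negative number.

Goods balance = 2381.25 - 5951.15 = -3569.90

-3569.90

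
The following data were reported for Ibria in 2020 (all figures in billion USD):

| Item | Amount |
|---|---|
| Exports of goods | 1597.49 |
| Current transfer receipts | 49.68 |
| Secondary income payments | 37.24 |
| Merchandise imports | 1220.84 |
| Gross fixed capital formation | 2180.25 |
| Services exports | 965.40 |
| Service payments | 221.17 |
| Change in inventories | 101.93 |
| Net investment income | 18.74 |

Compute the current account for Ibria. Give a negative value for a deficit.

Goods balance = 1597.49 - 1220.84 = 376.65
Services balance = 965.40 - 221.17 = 744.23
Trade balance (goods + services) = 376.65 + 744.23 = 1120.88
Net primary income = 18.74
Net secondary income = 49.68 - 37.24 = 12.44
Current account = 1120.88 + 18.74 + 12.44 = 1152.06

1152.06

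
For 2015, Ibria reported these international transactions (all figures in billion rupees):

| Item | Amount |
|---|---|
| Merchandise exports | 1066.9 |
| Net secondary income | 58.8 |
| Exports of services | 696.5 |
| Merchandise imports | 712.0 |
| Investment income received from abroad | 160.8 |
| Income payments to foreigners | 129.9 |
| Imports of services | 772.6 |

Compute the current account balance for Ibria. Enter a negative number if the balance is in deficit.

Goods balance = 1066.9 - 712.0 = 354.9
Services balance = 696.5 - 772.6 = -76.1
Trade balance (goods + services) = 354.9 + (-76.1) = 278.8
Net primary income = 160.8 - 129.9 = 30.9
Net secondary income = 58.8
Current account = 278.8 + 30.9 + 58.8 = 368.5

368.5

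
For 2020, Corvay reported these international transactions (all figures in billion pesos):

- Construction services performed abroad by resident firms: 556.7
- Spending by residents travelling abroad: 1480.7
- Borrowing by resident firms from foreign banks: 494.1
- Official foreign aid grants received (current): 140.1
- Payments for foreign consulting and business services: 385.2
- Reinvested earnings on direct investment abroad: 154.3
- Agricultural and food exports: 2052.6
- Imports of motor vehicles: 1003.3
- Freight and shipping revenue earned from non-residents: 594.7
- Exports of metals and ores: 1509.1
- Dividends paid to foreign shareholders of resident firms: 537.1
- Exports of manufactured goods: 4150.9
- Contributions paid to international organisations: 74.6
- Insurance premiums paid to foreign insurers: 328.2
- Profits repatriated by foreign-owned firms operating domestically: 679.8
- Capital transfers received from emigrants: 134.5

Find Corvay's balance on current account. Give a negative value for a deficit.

Goods: -1003.3 + 2052.6 + 1509.1 + 4150.9 = 6709.3
Services: 556.7 - 1480.7 - 385.2 + 594.7 - 328.2 = -1042.7
Primary income: -679.8 + 154.3 - 537.1 = -1062.6
Secondary income: 140.1 - 74.6 = 65.5
Current account = 6709.3 + (-1042.7) + (-1062.6) + 65.5 = 4669.5
(Excluded from the current account — financial account: borrowing by resident firms from foreign banks 494.1; capital account: capital transfers received from emigrants 134.5.)

4669.5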